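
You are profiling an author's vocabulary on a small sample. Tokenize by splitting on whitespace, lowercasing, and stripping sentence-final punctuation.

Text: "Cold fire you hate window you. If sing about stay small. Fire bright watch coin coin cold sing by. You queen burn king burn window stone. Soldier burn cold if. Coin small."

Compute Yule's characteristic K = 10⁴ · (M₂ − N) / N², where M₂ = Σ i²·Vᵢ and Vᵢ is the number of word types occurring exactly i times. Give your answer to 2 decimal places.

Frequencies: cold:3, you:3, coin:3, burn:3, fire:2, window:2, if:2, sing:2, small:2, hate:1, about:1, stay:1, bright:1, watch:1, by:1, queen:1, king:1, stone:1, soldier:1
N = 32. Frequency spectrum: V_1=10, V_2=5, V_3=4
M₂ = 1²·10 + 2²·5 + 3²·4 = 66
K = 10000 × (66 − 32) / 32² = 332.03

332.03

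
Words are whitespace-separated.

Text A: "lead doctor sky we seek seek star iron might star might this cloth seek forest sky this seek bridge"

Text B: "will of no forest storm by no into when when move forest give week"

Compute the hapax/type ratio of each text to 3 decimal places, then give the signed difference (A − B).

A: hapax=7, V=12, ratio=0.583
B: hapax=8, V=11, ratio=0.727
Difference = 0.583 − 0.727 = -0.144

-0.144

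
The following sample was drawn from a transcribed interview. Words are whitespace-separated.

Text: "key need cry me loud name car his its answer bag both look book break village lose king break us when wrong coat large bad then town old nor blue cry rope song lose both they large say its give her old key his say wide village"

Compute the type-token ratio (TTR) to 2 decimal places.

N = 47 tokens, V = 36 types.
TTR = V / N = 36 / 47 = 0.77

0.77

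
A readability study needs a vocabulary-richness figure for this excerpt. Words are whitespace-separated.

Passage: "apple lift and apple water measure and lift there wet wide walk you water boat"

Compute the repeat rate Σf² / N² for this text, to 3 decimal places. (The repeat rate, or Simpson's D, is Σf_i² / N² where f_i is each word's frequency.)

Frequencies: apple:2, lift:2, and:2, water:2, measure:1, there:1, wet:1, wide:1, walk:1, you:1, boat:1
Σf² = 23; N² = 225
Repeat rate = 23 / 225 = 0.102

0.102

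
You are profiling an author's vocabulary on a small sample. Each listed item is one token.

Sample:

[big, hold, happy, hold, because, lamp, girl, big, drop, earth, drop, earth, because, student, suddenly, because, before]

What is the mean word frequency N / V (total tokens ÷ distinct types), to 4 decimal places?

N = 17 tokens, V = 11 types.
Mean frequency = N / V = 17 / 11 = 1.5455

1.5455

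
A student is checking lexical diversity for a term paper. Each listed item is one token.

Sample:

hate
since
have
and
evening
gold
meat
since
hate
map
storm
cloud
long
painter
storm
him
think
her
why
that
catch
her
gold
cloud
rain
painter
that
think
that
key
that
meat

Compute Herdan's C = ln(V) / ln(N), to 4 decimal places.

N = 32, V = 20.
ln(V) = 2.995732, ln(N) = 3.465736
C = 2.995732 / 3.465736 = 0.8644

0.8644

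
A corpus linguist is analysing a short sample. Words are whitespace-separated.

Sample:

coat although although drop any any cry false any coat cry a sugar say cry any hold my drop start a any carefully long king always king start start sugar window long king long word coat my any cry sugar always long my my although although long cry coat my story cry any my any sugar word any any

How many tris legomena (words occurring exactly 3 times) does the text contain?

2

Frequencies: any:10, cry:6, my:6, long:5, coat:4, although:4, sugar:4, start:3, king:3, drop:2, a:2, always:2, word:2, false:1, say:1, hold:1, carefully:1, window:1, story:1
Words with frequency 3: king, start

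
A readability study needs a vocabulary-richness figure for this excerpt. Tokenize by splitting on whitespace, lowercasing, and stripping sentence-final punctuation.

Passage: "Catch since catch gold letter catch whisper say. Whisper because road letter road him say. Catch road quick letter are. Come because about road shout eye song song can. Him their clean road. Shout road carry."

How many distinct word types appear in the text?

Distinct types: {about, are, because, can, carry, catch, clean, come, eye, gold, him, letter, quick, road, say, shout, since, song, their, whisper}
V = 20

20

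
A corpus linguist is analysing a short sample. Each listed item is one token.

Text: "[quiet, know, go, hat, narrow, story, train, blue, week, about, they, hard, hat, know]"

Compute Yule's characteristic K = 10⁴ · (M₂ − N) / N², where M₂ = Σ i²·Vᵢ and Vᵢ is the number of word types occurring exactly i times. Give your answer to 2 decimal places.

Frequencies: know:2, hat:2, quiet:1, go:1, narrow:1, story:1, train:1, blue:1, week:1, about:1, they:1, hard:1
N = 14. Frequency spectrum: V_1=10, V_2=2
M₂ = 1²·10 + 2²·2 = 18
K = 10000 × (18 − 14) / 14² = 204.08

204.08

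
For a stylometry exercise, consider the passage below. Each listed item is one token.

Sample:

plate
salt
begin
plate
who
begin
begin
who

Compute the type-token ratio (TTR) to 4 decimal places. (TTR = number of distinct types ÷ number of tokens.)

N = 8 tokens, V = 4 types.
TTR = V / N = 4 / 8 = 0.5000

0.5000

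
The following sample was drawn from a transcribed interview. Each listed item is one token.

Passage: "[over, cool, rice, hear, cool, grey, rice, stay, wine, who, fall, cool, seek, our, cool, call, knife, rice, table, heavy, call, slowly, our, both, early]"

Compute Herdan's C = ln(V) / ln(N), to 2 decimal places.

0.90

N = 25, V = 18.
ln(V) = 2.890372, ln(N) = 3.218876
C = 2.890372 / 3.218876 = 0.90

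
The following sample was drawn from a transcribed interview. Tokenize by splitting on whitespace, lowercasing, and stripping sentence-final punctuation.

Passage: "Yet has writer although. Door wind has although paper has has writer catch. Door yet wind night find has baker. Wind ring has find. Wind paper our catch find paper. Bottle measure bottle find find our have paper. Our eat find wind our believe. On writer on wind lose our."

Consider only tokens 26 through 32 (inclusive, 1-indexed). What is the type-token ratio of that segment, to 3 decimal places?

Segment tokens 26–32: paper, our, catch, find, paper, bottle, measure
Segment N = 7, segment V = 6.
TTR = 6 / 7 = 0.857

0.857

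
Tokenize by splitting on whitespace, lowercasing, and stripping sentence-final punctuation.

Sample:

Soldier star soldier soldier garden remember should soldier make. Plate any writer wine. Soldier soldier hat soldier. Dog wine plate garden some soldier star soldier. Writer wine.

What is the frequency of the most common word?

9

Frequencies: soldier:9, wine:3, star:2, garden:2, plate:2, writer:2, remember:1, should:1, make:1, any:1, hat:1, dog:1, some:1
Most common: 'soldier' with frequency 9.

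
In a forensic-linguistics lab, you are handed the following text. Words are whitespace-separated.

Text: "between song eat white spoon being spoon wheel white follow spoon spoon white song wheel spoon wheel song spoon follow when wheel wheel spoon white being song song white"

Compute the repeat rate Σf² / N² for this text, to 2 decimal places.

Frequencies: spoon:7, song:5, white:5, wheel:5, being:2, follow:2, between:1, eat:1, when:1
Σf² = 135; N² = 841
Repeat rate = 135 / 841 = 0.16

0.16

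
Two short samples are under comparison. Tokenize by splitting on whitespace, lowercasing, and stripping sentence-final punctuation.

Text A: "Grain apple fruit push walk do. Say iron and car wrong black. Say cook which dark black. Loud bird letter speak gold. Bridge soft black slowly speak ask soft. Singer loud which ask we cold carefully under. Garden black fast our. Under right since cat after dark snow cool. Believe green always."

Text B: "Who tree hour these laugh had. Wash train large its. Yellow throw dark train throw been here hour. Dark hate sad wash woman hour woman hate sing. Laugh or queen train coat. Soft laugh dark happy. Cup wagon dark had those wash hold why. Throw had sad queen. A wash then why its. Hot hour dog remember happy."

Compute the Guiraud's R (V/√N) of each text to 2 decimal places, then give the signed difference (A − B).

A: V=41, N=52, R=5.69
B: V=34, N=58, R=4.46
Difference = 5.69 − 4.46 = 1.23

1.23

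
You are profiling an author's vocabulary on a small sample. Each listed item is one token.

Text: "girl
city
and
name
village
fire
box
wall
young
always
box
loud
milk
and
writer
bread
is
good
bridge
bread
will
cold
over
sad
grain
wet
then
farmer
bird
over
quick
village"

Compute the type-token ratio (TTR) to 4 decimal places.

N = 32 tokens, V = 27 types.
TTR = V / N = 27 / 32 = 0.8438

0.8438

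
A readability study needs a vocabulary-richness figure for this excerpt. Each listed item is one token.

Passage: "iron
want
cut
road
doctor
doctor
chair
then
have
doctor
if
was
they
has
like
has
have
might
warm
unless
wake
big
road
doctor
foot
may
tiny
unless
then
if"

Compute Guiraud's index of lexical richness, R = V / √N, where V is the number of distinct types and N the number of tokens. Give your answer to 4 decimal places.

3.8341

N = 30, V = 21.
√N = 5.477226
R = 21 / 5.477226 = 3.8341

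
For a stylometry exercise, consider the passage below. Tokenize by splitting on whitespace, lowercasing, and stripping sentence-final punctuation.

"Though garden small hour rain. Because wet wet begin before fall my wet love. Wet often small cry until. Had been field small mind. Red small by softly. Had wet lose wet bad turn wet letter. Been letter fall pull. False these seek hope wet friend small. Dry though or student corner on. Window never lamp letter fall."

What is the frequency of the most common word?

Frequencies: wet:8, small:5, fall:3, letter:3, though:2, had:2, been:2, garden:1, hour:1, rain:1, because:1, begin:1, before:1, my:1, love:1, often:1, cry:1, until:1, field:1, mind:1, … (20 more, each freq 1)
Most common: 'wet' with frequency 8.

8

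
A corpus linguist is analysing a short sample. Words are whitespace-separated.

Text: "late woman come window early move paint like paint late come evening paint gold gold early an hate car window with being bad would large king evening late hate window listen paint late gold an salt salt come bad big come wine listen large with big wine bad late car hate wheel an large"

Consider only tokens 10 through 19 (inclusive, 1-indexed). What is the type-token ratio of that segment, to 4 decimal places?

0.9000

Segment tokens 10–19: late, come, evening, paint, gold, gold, early, an, hate, car
Segment N = 10, segment V = 9.
TTR = 9 / 10 = 0.9000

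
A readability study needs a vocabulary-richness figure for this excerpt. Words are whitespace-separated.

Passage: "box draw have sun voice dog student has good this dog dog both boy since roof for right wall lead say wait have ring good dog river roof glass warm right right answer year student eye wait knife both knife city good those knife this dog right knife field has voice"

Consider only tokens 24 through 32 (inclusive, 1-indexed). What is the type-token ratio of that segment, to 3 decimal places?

Segment tokens 24–32: ring, good, dog, river, roof, glass, warm, right, right
Segment N = 9, segment V = 8.
TTR = 8 / 9 = 0.889

0.889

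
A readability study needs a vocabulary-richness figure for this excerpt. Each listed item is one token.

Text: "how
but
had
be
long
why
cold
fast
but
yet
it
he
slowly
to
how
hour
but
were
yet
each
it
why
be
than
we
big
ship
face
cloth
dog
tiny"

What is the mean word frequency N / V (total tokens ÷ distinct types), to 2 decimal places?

1.29

N = 31 tokens, V = 24 types.
Mean frequency = N / V = 31 / 24 = 1.29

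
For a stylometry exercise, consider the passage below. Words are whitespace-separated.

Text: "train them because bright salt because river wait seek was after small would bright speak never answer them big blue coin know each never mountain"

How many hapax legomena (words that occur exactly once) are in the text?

17

Frequencies: them:2, because:2, bright:2, never:2, train:1, salt:1, river:1, wait:1, seek:1, was:1, after:1, small:1, would:1, speak:1, answer:1, big:1, blue:1, coin:1, know:1, each:1, … (1 more, each freq 1)
Hapax (freq=1): after, answer, big, blue, coin, each, know, mountain, river, salt, seek, small, speak, train, wait, was, would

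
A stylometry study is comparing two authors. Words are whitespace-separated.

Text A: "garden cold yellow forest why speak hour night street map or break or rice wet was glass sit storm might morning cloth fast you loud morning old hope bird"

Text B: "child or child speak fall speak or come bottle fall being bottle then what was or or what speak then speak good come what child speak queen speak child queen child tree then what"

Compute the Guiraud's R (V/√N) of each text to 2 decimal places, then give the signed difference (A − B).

2.78

A: V=27, N=29, R=5.01
B: V=13, N=34, R=2.23
Difference = 5.01 − 2.23 = 2.78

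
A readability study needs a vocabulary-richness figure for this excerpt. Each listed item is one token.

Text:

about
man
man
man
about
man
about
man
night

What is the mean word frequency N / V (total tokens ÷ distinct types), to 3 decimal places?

3.000

N = 9 tokens, V = 3 types.
Mean frequency = N / V = 9 / 3 = 3.000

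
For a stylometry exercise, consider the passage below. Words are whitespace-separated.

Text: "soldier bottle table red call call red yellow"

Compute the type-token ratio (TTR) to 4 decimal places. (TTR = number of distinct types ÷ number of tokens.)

0.7500

N = 8 tokens, V = 6 types.
TTR = V / N = 6 / 8 = 0.7500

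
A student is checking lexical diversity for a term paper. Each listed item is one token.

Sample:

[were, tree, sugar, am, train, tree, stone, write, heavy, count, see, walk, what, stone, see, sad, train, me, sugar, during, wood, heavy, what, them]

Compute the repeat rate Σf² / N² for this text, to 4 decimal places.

Frequencies: tree:2, sugar:2, train:2, stone:2, heavy:2, see:2, what:2, were:1, am:1, write:1, count:1, walk:1, sad:1, me:1, during:1, wood:1, them:1
Σf² = 38; N² = 576
Repeat rate = 38 / 576 = 0.0660

0.0660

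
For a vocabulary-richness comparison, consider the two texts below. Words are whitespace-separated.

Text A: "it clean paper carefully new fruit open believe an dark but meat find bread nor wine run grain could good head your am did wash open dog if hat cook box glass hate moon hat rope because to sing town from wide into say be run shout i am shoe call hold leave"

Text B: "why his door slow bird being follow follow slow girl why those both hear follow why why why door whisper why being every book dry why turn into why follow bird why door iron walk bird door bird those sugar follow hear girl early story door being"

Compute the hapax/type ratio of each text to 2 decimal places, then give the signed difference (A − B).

0.33

A: hapax=45, V=49, ratio=0.92
B: hapax=13, V=22, ratio=0.59
Difference = 0.92 − 0.59 = 0.33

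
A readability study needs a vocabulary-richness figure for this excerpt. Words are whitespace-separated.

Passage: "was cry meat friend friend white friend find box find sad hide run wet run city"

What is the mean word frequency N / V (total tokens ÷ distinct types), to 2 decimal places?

1.33

N = 16 tokens, V = 12 types.
Mean frequency = N / V = 16 / 12 = 1.33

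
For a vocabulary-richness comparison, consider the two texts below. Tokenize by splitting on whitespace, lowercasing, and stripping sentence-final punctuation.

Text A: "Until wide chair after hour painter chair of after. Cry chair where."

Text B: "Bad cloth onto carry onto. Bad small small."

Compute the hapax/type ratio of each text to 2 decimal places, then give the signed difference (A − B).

0.38

A: hapax=7, V=9, ratio=0.78
B: hapax=2, V=5, ratio=0.40
Difference = 0.78 − 0.40 = 0.38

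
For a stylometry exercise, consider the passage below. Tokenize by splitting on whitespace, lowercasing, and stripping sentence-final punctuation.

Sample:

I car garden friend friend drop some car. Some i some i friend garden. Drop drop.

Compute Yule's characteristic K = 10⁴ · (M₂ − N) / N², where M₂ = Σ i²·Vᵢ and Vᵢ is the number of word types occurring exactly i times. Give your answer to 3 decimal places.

1093.750

Frequencies: i:3, friend:3, drop:3, some:3, car:2, garden:2
N = 16. Frequency spectrum: V_2=2, V_3=4
M₂ = 2²·2 + 3²·4 = 44
K = 10000 × (44 − 16) / 16² = 1093.750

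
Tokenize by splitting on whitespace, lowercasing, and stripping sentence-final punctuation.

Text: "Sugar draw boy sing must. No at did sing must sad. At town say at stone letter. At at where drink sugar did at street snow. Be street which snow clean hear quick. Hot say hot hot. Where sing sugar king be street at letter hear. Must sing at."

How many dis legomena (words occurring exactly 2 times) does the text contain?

Frequencies: at:8, sing:4, sugar:3, must:3, street:3, hot:3, did:2, say:2, letter:2, where:2, snow:2, be:2, hear:2, draw:1, boy:1, no:1, sad:1, town:1, stone:1, drink:1, … (4 more, each freq 1)
Words with frequency 2: be, did, hear, letter, say, snow, where

7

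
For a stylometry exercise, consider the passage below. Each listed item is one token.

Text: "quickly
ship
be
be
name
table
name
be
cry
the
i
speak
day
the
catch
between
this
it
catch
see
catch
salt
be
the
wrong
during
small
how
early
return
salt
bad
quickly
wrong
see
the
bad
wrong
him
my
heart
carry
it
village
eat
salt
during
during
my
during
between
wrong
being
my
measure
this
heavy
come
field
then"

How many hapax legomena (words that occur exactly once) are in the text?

21

Frequencies: be:4, the:4, wrong:4, during:4, catch:3, salt:3, my:3, quickly:2, name:2, between:2, this:2, it:2, see:2, bad:2, ship:1, table:1, cry:1, i:1, speak:1, day:1, … (15 more, each freq 1)
Hapax (freq=1): being, carry, come, cry, day, early, eat, field, heart, heavy, him, how, i, measure, return, ship, small, speak, table, then, village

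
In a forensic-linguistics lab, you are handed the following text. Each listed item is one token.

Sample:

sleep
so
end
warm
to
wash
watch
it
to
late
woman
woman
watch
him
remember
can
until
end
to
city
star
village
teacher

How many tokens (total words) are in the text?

Tokens: sleep, so, end, warm, to, wash, watch, it, to, late, woman, woman, watch, him, remember, can, until, end, to, city, star, village, teacher
N = 23

23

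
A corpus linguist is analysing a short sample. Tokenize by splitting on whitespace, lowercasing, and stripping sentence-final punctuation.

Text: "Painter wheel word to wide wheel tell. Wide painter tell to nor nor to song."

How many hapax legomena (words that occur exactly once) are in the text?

Frequencies: to:3, painter:2, wheel:2, wide:2, tell:2, nor:2, word:1, song:1
Hapax (freq=1): song, word

2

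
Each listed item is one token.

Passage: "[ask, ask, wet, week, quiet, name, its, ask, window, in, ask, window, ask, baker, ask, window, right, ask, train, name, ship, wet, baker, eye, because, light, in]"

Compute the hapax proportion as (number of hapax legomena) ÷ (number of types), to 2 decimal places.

0.60

Frequencies: ask:7, window:3, wet:2, name:2, in:2, baker:2, week:1, quiet:1, its:1, right:1, train:1, ship:1, eye:1, because:1, light:1
Hapax count = 9; type count = 15.
Ratio = 9 / 15 = 0.60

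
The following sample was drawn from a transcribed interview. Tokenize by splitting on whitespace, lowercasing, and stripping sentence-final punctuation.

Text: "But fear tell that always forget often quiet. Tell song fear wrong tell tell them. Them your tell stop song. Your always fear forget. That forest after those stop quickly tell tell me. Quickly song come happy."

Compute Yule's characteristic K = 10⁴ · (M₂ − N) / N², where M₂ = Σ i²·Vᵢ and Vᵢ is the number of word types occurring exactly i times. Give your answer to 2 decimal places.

Frequencies: tell:7, fear:3, song:3, that:2, always:2, forget:2, them:2, your:2, stop:2, quickly:2, but:1, often:1, quiet:1, wrong:1, forest:1, after:1, those:1, me:1, come:1, happy:1
N = 37. Frequency spectrum: V_1=10, V_2=7, V_3=2, V_7=1
M₂ = 1²·10 + 2²·7 + 3²·2 + 7²·1 = 105
K = 10000 × (105 − 37) / 37² = 496.71

496.71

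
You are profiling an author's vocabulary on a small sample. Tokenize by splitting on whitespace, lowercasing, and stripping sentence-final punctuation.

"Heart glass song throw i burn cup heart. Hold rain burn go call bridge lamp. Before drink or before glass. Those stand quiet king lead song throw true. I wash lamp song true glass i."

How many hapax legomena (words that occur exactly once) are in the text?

Frequencies: glass:3, song:3, i:3, heart:2, throw:2, burn:2, lamp:2, before:2, true:2, cup:1, hold:1, rain:1, go:1, call:1, bridge:1, drink:1, or:1, those:1, stand:1, quiet:1, … (3 more, each freq 1)
Hapax (freq=1): bridge, call, cup, drink, go, hold, king, lead, or, quiet, rain, stand, those, wash

14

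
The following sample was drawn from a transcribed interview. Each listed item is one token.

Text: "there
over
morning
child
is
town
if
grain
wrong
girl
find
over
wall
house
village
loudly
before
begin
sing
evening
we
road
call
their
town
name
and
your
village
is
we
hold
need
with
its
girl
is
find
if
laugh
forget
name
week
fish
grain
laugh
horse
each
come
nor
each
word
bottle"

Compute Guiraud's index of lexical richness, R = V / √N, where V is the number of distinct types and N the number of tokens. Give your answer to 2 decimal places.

5.49

N = 53, V = 40.
√N = 7.280110
R = 40 / 7.280110 = 5.49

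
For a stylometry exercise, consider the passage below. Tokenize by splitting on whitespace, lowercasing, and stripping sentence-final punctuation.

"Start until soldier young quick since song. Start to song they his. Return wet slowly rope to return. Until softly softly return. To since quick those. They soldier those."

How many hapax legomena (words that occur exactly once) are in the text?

Frequencies: to:3, return:3, start:2, until:2, soldier:2, quick:2, since:2, song:2, they:2, softly:2, those:2, young:1, his:1, wet:1, slowly:1, rope:1
Hapax (freq=1): his, rope, slowly, wet, young

5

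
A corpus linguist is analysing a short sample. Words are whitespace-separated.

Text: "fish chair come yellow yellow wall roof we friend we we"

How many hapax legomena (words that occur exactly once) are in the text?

6

Frequencies: we:3, yellow:2, fish:1, chair:1, come:1, wall:1, roof:1, friend:1
Hapax (freq=1): chair, come, fish, friend, roof, wall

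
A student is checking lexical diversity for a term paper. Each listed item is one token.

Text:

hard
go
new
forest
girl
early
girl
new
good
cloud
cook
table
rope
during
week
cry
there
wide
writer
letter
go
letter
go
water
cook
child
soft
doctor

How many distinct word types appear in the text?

22

Distinct types: {child, cloud, cook, cry, doctor, during, early, forest, girl, go, good, hard, letter, new, rope, soft, table, there, water, week, wide, writer}
V = 22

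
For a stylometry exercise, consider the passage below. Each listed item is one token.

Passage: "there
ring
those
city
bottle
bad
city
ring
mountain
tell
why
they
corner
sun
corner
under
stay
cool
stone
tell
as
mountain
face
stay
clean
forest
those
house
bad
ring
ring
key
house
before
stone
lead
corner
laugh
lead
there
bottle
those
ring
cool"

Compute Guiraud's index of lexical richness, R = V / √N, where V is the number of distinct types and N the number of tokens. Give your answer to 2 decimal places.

3.77

N = 44, V = 25.
√N = 6.633250
R = 25 / 6.633250 = 3.77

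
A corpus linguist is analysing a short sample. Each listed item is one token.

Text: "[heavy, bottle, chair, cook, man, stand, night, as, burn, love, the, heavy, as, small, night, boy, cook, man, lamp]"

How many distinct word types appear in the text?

Distinct types: {as, bottle, boy, burn, chair, cook, heavy, lamp, love, man, night, small, stand, the}
V = 14

14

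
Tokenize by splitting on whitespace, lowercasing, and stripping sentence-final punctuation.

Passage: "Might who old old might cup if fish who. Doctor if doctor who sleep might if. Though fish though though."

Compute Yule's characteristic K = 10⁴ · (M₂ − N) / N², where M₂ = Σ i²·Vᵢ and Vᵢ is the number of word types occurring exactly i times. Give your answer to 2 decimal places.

Frequencies: might:3, who:3, if:3, though:3, old:2, fish:2, doctor:2, cup:1, sleep:1
N = 20. Frequency spectrum: V_1=2, V_2=3, V_3=4
M₂ = 1²·2 + 2²·3 + 3²·4 = 50
K = 10000 × (50 − 20) / 20² = 750.00

750.00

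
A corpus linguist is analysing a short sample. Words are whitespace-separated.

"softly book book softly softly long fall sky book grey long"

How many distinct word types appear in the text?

6

Distinct types: {book, fall, grey, long, sky, softly}
V = 6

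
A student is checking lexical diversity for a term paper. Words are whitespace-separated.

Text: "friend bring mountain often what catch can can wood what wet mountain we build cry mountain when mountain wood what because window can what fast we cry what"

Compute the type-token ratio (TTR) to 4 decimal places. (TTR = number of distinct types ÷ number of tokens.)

0.5714

N = 28 tokens, V = 16 types.
TTR = V / N = 16 / 28 = 0.5714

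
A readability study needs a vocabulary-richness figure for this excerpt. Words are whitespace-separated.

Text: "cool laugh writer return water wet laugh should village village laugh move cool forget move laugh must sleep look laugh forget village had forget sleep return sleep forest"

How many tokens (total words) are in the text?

Tokens: cool, laugh, writer, return, water, wet, laugh, should, village, village, laugh, move, cool, forget, move, laugh, must, sleep, look, laugh, forget, village, had, forget, sleep, return, sleep, forest
N = 28

28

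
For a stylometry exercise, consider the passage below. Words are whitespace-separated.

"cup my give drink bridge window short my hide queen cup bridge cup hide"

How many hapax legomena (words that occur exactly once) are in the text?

5

Frequencies: cup:3, my:2, bridge:2, hide:2, give:1, drink:1, window:1, short:1, queen:1
Hapax (freq=1): drink, give, queen, short, window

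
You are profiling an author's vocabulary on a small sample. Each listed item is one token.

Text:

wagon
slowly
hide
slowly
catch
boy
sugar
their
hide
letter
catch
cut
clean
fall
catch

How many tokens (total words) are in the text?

15

Tokens: wagon, slowly, hide, slowly, catch, boy, sugar, their, hide, letter, catch, cut, clean, fall, catch
N = 15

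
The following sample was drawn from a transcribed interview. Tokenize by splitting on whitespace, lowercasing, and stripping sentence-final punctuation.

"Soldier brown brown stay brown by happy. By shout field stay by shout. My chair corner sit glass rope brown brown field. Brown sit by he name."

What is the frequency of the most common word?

6

Frequencies: brown:6, by:4, stay:2, shout:2, field:2, sit:2, soldier:1, happy:1, my:1, chair:1, corner:1, glass:1, rope:1, he:1, name:1
Most common: 'brown' with frequency 6.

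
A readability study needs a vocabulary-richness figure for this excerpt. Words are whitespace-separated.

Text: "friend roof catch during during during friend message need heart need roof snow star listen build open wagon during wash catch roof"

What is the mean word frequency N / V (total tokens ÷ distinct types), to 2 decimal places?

1.57

N = 22 tokens, V = 14 types.
Mean frequency = N / V = 22 / 14 = 1.57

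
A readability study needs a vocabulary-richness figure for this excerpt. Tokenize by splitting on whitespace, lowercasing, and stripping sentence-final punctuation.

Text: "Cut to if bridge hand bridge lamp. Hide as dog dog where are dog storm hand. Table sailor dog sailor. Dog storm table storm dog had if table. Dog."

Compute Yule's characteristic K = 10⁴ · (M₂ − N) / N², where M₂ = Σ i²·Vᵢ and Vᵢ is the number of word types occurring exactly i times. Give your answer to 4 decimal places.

Frequencies: dog:7, storm:3, table:3, if:2, bridge:2, hand:2, sailor:2, cut:1, to:1, lamp:1, hide:1, as:1, where:1, are:1, had:1
N = 29. Frequency spectrum: V_1=8, V_2=4, V_3=2, V_7=1
M₂ = 1²·8 + 2²·4 + 3²·2 + 7²·1 = 91
K = 10000 × (91 − 29) / 29² = 737.2176

737.2176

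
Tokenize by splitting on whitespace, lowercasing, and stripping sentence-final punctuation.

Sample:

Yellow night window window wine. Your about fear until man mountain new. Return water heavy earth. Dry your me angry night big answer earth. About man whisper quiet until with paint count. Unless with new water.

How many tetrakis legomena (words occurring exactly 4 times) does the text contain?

0

Frequencies: night:2, window:2, your:2, about:2, until:2, man:2, new:2, water:2, earth:2, with:2, yellow:1, wine:1, fear:1, mountain:1, return:1, heavy:1, dry:1, me:1, angry:1, big:1, … (6 more, each freq 1)
Words with frequency 4: (none)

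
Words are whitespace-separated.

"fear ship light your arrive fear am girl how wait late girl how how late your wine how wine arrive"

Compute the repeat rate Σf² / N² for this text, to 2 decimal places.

Frequencies: how:4, fear:2, your:2, arrive:2, girl:2, late:2, wine:2, ship:1, light:1, am:1, wait:1
Σf² = 44; N² = 400
Repeat rate = 44 / 400 = 0.11

0.11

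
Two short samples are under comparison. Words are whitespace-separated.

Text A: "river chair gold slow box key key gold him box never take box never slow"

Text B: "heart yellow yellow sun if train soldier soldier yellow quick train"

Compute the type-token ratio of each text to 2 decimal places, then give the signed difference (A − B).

TTR(A) = 9/15 = 0.60
TTR(B) = 7/11 = 0.64
Difference = 0.60 − 0.64 = -0.04

-0.04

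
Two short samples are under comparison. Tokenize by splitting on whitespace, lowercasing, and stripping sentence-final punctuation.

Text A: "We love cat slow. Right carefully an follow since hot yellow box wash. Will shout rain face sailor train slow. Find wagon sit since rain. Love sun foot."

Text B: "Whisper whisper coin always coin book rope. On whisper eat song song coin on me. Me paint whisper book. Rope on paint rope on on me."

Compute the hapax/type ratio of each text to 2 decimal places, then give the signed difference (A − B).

0.63

A: hapax=20, V=24, ratio=0.83
B: hapax=2, V=10, ratio=0.20
Difference = 0.83 − 0.20 = 0.63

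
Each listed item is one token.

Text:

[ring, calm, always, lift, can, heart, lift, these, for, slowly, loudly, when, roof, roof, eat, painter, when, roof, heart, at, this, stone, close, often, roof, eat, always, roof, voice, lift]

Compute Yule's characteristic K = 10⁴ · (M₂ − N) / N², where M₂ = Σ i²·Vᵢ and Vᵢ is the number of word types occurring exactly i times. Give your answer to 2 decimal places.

Frequencies: roof:5, lift:3, always:2, heart:2, when:2, eat:2, ring:1, calm:1, can:1, these:1, for:1, slowly:1, loudly:1, painter:1, at:1, this:1, stone:1, close:1, often:1, voice:1
N = 30. Frequency spectrum: V_1=14, V_2=4, V_3=1, V_5=1
M₂ = 1²·14 + 2²·4 + 3²·1 + 5²·1 = 64
K = 10000 × (64 − 30) / 30² = 377.78

377.78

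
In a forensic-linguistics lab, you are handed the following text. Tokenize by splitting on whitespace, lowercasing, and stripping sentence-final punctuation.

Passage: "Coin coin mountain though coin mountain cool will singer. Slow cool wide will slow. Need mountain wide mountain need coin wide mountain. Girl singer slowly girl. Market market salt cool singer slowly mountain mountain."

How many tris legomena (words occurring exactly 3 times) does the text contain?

3

Frequencies: mountain:7, coin:4, cool:3, singer:3, wide:3, will:2, slow:2, need:2, girl:2, slowly:2, market:2, though:1, salt:1
Words with frequency 3: cool, singer, wide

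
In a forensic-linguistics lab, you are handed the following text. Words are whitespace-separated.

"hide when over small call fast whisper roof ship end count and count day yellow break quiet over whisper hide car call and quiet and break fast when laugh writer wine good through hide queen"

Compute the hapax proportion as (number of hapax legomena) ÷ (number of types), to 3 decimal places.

Frequencies: hide:3, and:3, when:2, over:2, call:2, fast:2, whisper:2, count:2, break:2, quiet:2, small:1, roof:1, ship:1, end:1, day:1, yellow:1, car:1, laugh:1, writer:1, wine:1, … (3 more, each freq 1)
Hapax count = 13; type count = 23.
Ratio = 13 / 23 = 0.565

0.565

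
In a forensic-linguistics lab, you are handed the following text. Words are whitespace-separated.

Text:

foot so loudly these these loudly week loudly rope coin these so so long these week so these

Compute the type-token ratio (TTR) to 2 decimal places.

0.44

N = 18 tokens, V = 8 types.
TTR = V / N = 8 / 18 = 0.44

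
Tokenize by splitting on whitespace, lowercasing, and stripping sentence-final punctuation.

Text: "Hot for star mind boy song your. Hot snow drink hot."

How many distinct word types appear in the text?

Distinct types: {boy, drink, for, hot, mind, snow, song, star, your}
V = 9

9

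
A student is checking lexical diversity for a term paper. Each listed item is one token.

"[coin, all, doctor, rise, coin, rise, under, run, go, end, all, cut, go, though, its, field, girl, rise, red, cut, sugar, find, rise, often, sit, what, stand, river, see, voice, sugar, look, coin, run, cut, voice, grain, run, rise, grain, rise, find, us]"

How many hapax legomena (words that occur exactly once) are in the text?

Frequencies: rise:6, coin:3, run:3, cut:3, all:2, go:2, sugar:2, find:2, voice:2, grain:2, doctor:1, under:1, end:1, though:1, its:1, field:1, girl:1, red:1, often:1, sit:1, … (6 more, each freq 1)
Hapax (freq=1): doctor, end, field, girl, its, look, often, red, river, see, sit, stand, though, under, us, what

16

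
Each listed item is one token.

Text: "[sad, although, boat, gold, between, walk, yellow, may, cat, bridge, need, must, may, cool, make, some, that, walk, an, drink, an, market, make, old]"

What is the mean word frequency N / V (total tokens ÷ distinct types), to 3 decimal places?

N = 24 tokens, V = 20 types.
Mean frequency = N / V = 24 / 20 = 1.200

1.200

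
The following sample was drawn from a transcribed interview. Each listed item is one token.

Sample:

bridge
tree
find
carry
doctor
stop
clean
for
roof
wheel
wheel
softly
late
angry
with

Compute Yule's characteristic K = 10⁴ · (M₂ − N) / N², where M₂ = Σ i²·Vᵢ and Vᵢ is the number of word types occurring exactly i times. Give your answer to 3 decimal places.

88.889

Frequencies: wheel:2, bridge:1, tree:1, find:1, carry:1, doctor:1, stop:1, clean:1, for:1, roof:1, softly:1, late:1, angry:1, with:1
N = 15. Frequency spectrum: V_1=13, V_2=1
M₂ = 1²·13 + 2²·1 = 17
K = 10000 × (17 − 15) / 15² = 88.889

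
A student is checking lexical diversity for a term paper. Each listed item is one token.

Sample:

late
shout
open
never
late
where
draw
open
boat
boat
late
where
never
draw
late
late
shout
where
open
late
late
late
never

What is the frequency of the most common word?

8

Frequencies: late:8, open:3, never:3, where:3, shout:2, draw:2, boat:2
Most common: 'late' with frequency 8.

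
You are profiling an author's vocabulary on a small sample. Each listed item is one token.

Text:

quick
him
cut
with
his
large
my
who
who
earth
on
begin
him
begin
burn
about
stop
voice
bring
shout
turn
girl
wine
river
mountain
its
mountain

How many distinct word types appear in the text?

Distinct types: {about, begin, bring, burn, cut, earth, girl, him, his, its, large, mountain, my, on, quick, river, shout, stop, turn, voice, who, wine, with}
V = 23

23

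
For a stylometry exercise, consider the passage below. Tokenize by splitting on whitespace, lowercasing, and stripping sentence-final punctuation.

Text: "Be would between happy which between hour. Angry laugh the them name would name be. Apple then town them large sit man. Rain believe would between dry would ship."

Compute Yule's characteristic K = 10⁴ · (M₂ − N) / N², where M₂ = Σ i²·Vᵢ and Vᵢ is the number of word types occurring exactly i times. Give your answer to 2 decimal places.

Frequencies: would:4, between:3, be:2, them:2, name:2, happy:1, which:1, hour:1, angry:1, laugh:1, the:1, apple:1, then:1, town:1, large:1, sit:1, man:1, rain:1, believe:1, dry:1, … (1 more, each freq 1)
N = 29. Frequency spectrum: V_1=16, V_2=3, V_3=1, V_4=1
M₂ = 1²·16 + 2²·3 + 3²·1 + 4²·1 = 53
K = 10000 × (53 − 29) / 29² = 285.37

285.37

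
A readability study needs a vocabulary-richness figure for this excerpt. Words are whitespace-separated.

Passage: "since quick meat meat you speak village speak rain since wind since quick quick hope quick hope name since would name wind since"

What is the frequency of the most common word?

5

Frequencies: since:5, quick:4, meat:2, speak:2, wind:2, hope:2, name:2, you:1, village:1, rain:1, would:1
Most common: 'since' with frequency 5.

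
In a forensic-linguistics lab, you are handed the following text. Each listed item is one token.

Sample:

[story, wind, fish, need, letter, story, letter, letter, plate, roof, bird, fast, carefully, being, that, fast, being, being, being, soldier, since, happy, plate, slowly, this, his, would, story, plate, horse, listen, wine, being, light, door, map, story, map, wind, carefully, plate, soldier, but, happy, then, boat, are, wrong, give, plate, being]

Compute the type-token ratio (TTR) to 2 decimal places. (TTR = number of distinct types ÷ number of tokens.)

0.61

N = 51 tokens, V = 31 types.
TTR = V / N = 31 / 51 = 0.61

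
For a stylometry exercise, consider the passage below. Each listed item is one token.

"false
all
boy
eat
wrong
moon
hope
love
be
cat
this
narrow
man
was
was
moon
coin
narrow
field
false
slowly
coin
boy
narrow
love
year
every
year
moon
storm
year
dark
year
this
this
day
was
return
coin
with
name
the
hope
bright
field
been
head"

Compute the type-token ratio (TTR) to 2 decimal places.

0.62

N = 47 tokens, V = 29 types.
TTR = V / N = 29 / 47 = 0.62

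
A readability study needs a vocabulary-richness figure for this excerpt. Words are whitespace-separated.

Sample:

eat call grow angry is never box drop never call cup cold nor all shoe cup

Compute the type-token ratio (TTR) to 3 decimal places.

0.813

N = 16 tokens, V = 13 types.
TTR = V / N = 13 / 16 = 0.813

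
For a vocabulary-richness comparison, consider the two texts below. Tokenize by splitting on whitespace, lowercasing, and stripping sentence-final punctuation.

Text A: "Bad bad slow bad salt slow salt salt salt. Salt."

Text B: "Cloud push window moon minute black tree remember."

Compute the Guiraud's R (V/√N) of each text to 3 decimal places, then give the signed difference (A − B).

A: V=3, N=10, R=0.949
B: V=8, N=8, R=2.828
Difference = 0.949 − 2.828 = -1.879

-1.879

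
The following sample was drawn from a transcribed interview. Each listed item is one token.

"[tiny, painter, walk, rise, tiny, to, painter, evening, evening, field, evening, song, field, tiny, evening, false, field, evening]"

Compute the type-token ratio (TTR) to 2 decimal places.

0.50

N = 18 tokens, V = 9 types.
TTR = V / N = 9 / 18 = 0.50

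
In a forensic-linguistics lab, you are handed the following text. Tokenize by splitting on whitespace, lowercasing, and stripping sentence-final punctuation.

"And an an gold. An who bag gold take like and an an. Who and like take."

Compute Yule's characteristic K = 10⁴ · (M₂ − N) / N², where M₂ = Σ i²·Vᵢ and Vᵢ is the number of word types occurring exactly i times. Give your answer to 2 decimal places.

Frequencies: an:5, and:3, gold:2, who:2, take:2, like:2, bag:1
N = 17. Frequency spectrum: V_1=1, V_2=4, V_3=1, V_5=1
M₂ = 1²·1 + 2²·4 + 3²·1 + 5²·1 = 51
K = 10000 × (51 − 17) / 17² = 1176.47

1176.47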